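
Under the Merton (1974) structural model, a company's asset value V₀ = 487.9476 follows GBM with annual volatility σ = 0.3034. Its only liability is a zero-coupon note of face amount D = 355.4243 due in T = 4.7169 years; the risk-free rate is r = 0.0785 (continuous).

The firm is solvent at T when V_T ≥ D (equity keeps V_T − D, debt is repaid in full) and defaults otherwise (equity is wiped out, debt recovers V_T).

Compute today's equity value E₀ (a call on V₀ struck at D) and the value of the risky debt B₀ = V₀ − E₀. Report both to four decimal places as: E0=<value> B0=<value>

d₁ = [ln(V₀/D) + (r + σ²/2)T] / (σ√T)
   = [ln(487.9476/355.4243) + (0.0785 + 0.5·0.3034²)·4.7169] / (0.3034·√4.7169)
   = [0.316896 + 0.587376] / 0.658937 = 1.372318
d₂ = d₁ − σ√T = 1.372318 − 0.658937 = 0.713381
N(d₁) = 0.915018,  N(d₂) = 0.762195,  e^(−rT) = 0.690543
E₀ = V₀·N(d₁) − D·e^(−rT)·N(d₂)
   = 487.9476·0.915018 − 355.4243·0.690543·0.762195 = 259.410746
B₀ = V₀ − E₀ = 487.9476 − 259.410746 = 228.536854

E0=259.4107 B0=228.5369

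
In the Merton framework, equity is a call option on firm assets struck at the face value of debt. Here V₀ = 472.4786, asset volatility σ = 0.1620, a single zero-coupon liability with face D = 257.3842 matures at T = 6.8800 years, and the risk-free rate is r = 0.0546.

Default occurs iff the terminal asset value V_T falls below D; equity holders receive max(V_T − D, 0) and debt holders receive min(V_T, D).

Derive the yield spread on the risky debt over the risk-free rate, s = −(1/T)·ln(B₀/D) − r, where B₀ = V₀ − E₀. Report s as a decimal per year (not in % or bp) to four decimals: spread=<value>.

spread=0.0003

d₁ = [ln(V₀/D) + (r + σ²/2)T] / (σ√T)
   = [ln(472.4786/257.3842) + (0.0546 + 0.5·0.1620²)·6.8800] / (0.1620·√6.8800)
   = [0.607423 + 0.465927] / 0.424922 = 2.525993
d₂ = d₁ − σ√T = 2.525993 − 0.424922 = 2.101071
N(d₁) = 0.994231,  N(d₂) = 0.982183,  e^(−rT) = 0.686844
E₀ = V₀·N(d₁) − D·e^(−rT)·N(d₂)
   = 472.4786·0.994231 − 257.3842·0.686844·0.982183 = 296.120061
B₀ = V₀ − E₀ = 472.4786 − 296.120061 = 176.358539
spread = −(1/T)·ln(B₀/D) − r = −(1/6.8800)·ln(176.358539/257.3842) − 0.0546 = 0.00034925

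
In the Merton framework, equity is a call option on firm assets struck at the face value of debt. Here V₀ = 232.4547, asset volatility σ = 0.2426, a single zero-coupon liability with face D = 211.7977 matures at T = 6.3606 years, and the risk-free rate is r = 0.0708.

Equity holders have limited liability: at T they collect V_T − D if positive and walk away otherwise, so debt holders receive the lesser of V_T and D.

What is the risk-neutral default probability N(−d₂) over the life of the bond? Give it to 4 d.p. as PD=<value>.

d₁ = [ln(V₀/D) + (r + σ²/2)T] / (σ√T)
   = [ln(232.4547/211.7977) + (0.0708 + 0.5·0.2426²)·6.3606] / (0.2426·√6.3606)
   = [0.093064 + 0.637506] / 0.611843 = 1.194049
d₂ = d₁ − σ√T = 1.194049 − 0.611843 = 0.582206
risk-neutral PD = N(−d₂) = N(-0.582206) = 0.280214

PD=0.2802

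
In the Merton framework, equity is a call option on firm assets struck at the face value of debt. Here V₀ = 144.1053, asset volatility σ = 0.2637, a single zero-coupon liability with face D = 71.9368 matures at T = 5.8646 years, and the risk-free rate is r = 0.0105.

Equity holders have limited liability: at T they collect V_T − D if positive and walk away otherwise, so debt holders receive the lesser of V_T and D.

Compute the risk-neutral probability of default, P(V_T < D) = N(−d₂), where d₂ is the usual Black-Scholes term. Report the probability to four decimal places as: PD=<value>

PD=0.1935

d₁ = [ln(V₀/D) + (r + σ²/2)T] / (σ√T)
   = [ln(144.1053/71.9368) + (0.0105 + 0.5·0.2637²)·5.8646] / (0.2637·√5.8646)
   = [0.694756 + 0.265484] / 0.638601 = 1.503663
d₂ = d₁ − σ√T = 1.503663 − 0.638601 = 0.865062
risk-neutral PD = N(−d₂) = N(-0.865062) = 0.193502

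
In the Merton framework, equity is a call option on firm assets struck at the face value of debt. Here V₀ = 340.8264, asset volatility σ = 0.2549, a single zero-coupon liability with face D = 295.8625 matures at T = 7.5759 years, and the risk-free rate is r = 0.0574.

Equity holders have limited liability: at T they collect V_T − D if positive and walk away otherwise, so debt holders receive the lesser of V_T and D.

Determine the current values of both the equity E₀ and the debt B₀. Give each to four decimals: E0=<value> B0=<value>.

E0=169.2985 B0=171.5279

d₁ = [ln(V₀/D) + (r + σ²/2)T] / (σ√T)
   = [ln(340.8264/295.8625) + (0.0574 + 0.5·0.2549²)·7.5759] / (0.2549·√7.5759)
   = [0.141478 + 0.680975] / 0.701596 = 1.172261
d₂ = d₁ − σ√T = 1.172261 − 0.701596 = 0.470665
N(d₁) = 0.879454,  N(d₂) = 0.681060,  e^(−rT) = 0.647357
E₀ = V₀·N(d₁) − D·e^(−rT)·N(d₂)
   = 340.8264·0.879454 − 295.8625·0.647357·0.681060 = 169.298473
B₀ = V₀ − E₀ = 340.8264 − 169.298473 = 171.527927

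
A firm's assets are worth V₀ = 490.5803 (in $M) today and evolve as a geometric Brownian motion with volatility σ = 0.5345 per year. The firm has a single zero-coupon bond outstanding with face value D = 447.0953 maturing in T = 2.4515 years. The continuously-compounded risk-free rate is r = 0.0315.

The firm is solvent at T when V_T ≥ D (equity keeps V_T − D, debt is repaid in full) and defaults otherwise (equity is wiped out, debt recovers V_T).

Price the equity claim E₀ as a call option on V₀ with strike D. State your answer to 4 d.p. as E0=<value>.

d₁ = [ln(V₀/D) + (r + σ²/2)T] / (σ√T)
   = [ln(490.5803/447.0953) + (0.0315 + 0.5·0.5345²)·2.4515] / (0.5345·√2.4515)
   = [0.092817 + 0.427407] / 0.836881 = 0.621623
d₂ = d₁ − σ√T = 0.621623 − 0.836881 = -0.215258
N(d₁) = 0.732905,  N(d₂) = 0.414783,  e^(−rT) = 0.925684
E₀ = V₀·N(d₁) − D·e^(−rT)·N(d₂)
   = 490.5803·0.732905 − 447.0953·0.925684·0.414783 = 187.882925

E0=187.8829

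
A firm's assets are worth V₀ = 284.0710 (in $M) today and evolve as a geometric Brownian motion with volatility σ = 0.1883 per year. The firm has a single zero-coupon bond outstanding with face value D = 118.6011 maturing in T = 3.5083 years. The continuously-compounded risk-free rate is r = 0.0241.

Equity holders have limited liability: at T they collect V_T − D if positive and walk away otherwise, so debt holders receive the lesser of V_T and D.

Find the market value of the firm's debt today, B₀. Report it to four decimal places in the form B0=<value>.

B0=108.9240

d₁ = [ln(V₀/D) + (r + σ²/2)T] / (σ√T)
   = [ln(284.0710/118.6011) + (0.0241 + 0.5·0.1883²)·3.5083] / (0.1883·√3.5083)
   = [0.873458 + 0.146747] / 0.352694 = 2.892603
d₂ = d₁ − σ√T = 2.892603 − 0.352694 = 2.539909
N(d₁) = 0.998090,  N(d₂) = 0.994456,  e^(−rT) = 0.918926
E₀ = V₀·N(d₁) − D·e^(−rT)·N(d₂)
   = 284.0710·0.998090 − 118.6011·0.918926·0.994456 = 175.146961
B₀ = V₀ − E₀ = 284.0710 − 175.146961 = 108.924039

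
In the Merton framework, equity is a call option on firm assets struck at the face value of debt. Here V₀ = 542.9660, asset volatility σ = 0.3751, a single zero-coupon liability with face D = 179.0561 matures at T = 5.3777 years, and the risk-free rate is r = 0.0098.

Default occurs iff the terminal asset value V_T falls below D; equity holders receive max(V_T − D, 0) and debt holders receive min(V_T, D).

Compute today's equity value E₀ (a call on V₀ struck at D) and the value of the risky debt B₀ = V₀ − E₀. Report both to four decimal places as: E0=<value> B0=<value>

E0=383.5305 B0=159.4355

d₁ = [ln(V₀/D) + (r + σ²/2)T] / (σ√T)
   = [ln(542.9660/179.0561) + (0.0098 + 0.5·0.3751²)·5.3777] / (0.3751·√5.3777)
   = [1.109348 + 0.431023] / 0.869852 = 1.770842
d₂ = d₁ − σ√T = 1.770842 − 0.869852 = 0.900990
N(d₁) = 0.961706,  N(d₂) = 0.816203,  e^(−rT) = 0.948663
E₀ = V₀·N(d₁) − D·e^(−rT)·N(d₂)
   = 542.9660·0.961706 − 179.0561·0.948663·0.816203 = 383.530455
B₀ = V₀ − E₀ = 542.9660 − 383.530455 = 159.435545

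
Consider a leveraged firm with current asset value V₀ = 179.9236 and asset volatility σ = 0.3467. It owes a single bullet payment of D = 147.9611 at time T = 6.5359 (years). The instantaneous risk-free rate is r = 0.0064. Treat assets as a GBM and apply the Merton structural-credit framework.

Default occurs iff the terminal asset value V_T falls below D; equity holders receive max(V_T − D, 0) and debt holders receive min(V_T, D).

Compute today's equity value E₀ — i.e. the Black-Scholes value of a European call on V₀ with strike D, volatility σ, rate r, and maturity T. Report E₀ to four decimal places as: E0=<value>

d₁ = [ln(V₀/D) + (r + σ²/2)T] / (σ√T)
   = [ln(179.9236/147.9611) + (0.0064 + 0.5·0.3467²)·6.5359] / (0.3467·√6.5359)
   = [0.195583 + 0.434640] / 0.886353 = 0.711030
d₂ = d₁ − σ√T = 0.711030 − 0.886353 = -0.175323
N(d₁) = 0.761467,  N(d₂) = 0.430413,  e^(−rT) = 0.959033
E₀ = V₀·N(d₁) − D·e^(−rT)·N(d₂)
   = 179.9236·0.761467 − 147.9611·0.959033·0.430413 = 75.930482

E0=75.9305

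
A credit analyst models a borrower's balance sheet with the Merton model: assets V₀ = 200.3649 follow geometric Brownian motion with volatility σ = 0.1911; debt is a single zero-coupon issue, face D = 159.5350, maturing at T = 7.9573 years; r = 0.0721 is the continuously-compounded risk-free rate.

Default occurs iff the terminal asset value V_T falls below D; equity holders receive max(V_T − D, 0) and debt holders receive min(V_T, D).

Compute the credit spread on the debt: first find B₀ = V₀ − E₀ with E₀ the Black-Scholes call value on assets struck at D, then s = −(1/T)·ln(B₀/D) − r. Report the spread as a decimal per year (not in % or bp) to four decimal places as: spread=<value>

d₁ = [ln(V₀/D) + (r + σ²/2)T] / (σ√T)
   = [ln(200.3649/159.5350) + (0.0721 + 0.5·0.1911²)·7.9573] / (0.1911·√7.9573)
   = [0.227877 + 0.719018] / 0.539068 = 1.756542
d₂ = d₁ − σ√T = 1.756542 − 0.539068 = 1.217474
N(d₁) = 0.960502,  N(d₂) = 0.888288,  e^(−rT) = 0.563425
E₀ = V₀·N(d₁) − D·e^(−rT)·N(d₂)
   = 200.3649·0.960502 − 159.5350·0.563425·0.888288 = 112.606254
B₀ = V₀ − E₀ = 200.3649 − 112.606254 = 87.758646
spread = −(1/T)·ln(B₀/D) − r = −(1/7.9573)·ln(87.758646/159.5350) − 0.0721 = 0.00301002

spread=0.0030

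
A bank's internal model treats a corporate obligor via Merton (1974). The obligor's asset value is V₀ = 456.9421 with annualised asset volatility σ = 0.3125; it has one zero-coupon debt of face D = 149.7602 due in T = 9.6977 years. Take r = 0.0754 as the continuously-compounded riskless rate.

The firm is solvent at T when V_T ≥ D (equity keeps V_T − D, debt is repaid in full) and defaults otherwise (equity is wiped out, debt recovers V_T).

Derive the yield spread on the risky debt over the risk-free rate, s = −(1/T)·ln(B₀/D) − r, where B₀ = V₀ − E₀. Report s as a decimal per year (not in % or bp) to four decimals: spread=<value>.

spread=0.0026

d₁ = [ln(V₀/D) + (r + σ²/2)T] / (σ√T)
   = [ln(456.9421/149.7602) + (0.0754 + 0.5·0.3125²)·9.6977] / (0.3125·√9.6977)
   = [1.115521 + 1.204727] / 0.973160 = 2.384241
d₂ = d₁ − σ√T = 2.384241 − 0.973160 = 1.411080
N(d₁) = 0.991443,  N(d₂) = 0.920890,  e^(−rT) = 0.481328
E₀ = V₀·N(d₁) − D·e^(−rT)·N(d₂)
   = 456.9421·0.991443 − 149.7602·0.481328·0.920890 = 386.650774
B₀ = V₀ − E₀ = 456.9421 − 386.650774 = 70.291326
spread = −(1/T)·ln(B₀/D) − r = −(1/9.6977)·ln(70.291326/149.7602) − 0.0754 = 0.00259653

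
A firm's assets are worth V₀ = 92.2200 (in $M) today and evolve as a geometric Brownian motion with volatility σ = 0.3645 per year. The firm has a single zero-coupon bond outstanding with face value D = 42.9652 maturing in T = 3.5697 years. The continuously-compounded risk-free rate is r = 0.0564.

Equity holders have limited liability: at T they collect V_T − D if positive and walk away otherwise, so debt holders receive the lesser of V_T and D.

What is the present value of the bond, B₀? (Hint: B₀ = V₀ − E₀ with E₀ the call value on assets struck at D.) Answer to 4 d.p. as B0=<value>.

B0=33.7561

d₁ = [ln(V₀/D) + (r + σ²/2)T] / (σ√T)
   = [ln(92.2200/42.9652) + (0.0564 + 0.5·0.3645²)·3.5697] / (0.3645·√3.5697)
   = [0.763787 + 0.438467] / 0.688674 = 1.745752
d₂ = d₁ − σ√T = 1.745752 − 0.688674 = 1.057079
N(d₁) = 0.959573,  N(d₂) = 0.854762,  e^(−rT) = 0.817642
E₀ = V₀·N(d₁) − D·e^(−rT)·N(d₂)
   = 92.2200·0.959573 − 42.9652·0.817642·0.854762 = 58.463908
B₀ = V₀ − E₀ = 92.2200 − 58.463908 = 33.756092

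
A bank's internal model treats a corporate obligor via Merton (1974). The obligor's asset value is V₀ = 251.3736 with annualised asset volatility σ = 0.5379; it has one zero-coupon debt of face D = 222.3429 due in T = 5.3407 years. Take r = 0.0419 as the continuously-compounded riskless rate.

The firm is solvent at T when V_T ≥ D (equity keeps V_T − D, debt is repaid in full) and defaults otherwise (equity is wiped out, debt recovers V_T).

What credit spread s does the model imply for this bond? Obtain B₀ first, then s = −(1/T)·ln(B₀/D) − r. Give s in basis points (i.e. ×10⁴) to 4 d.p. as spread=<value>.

spread=876.9064

d₁ = [ln(V₀/D) + (r + σ²/2)T] / (σ√T)
   = [ln(251.3736/222.3429) + (0.0419 + 0.5·0.5379²)·5.3407] / (0.5379·√5.3407)
   = [0.122719 + 0.996405] / 1.243084 = 0.900280
d₂ = d₁ − σ√T = 0.900280 − 1.243084 = -0.342804
N(d₁) = 0.816014,  N(d₂) = 0.365873,  e^(−rT) = 0.799495
E₀ = V₀·N(d₁) − D·e^(−rT)·N(d₂)
   = 251.3736·0.816014 − 222.3429·0.799495·0.365873 = 140.086199
B₀ = V₀ − E₀ = 251.3736 − 140.086199 = 111.287401
spread = −(1/T)·ln(B₀/D) − r = −(1/5.3407)·ln(111.287401/222.3429) − 0.0419 = 0.08769064
in basis points: 0.08769064 × 10⁴ = 876.9064 bp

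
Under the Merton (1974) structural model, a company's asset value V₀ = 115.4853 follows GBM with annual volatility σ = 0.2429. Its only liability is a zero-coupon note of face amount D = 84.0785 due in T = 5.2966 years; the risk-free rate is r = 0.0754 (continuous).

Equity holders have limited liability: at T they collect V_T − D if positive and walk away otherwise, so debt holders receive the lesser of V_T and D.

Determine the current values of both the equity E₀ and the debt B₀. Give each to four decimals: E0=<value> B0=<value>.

E0=61.1665 B0=54.3188

d₁ = [ln(V₀/D) + (r + σ²/2)T] / (σ√T)
   = [ln(115.4853/84.0785) + (0.0754 + 0.5·0.2429²)·5.2966] / (0.2429·√5.2966)
   = [0.317392 + 0.555614] / 0.559018 = 1.561678
d₂ = d₁ − σ√T = 1.561678 − 0.559018 = 1.002660
N(d₁) = 0.940818,  N(d₂) = 0.841987,  e^(−rT) = 0.670747
E₀ = V₀·N(d₁) − D·e^(−rT)·N(d₂)
   = 115.4853·0.940818 − 84.0785·0.670747·0.841987 = 61.166455
B₀ = V₀ − E₀ = 115.4853 − 61.166455 = 54.318845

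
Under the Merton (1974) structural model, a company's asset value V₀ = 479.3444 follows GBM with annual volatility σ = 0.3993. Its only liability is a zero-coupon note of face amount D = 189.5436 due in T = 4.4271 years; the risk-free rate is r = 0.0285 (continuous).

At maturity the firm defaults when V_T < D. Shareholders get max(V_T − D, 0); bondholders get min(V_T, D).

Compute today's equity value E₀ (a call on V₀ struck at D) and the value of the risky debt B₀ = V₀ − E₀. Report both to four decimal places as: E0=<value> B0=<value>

d₁ = [ln(V₀/D) + (r + σ²/2)T] / (σ√T)
   = [ln(479.3444/189.5436) + (0.0285 + 0.5·0.3993²)·4.4271] / (0.3993·√4.4271)
   = [0.927800 + 0.479102] / 0.840154 = 1.674576
d₂ = d₁ − σ√T = 1.674576 − 0.840154 = 0.834422
N(d₁) = 0.952991,  N(d₂) = 0.797978,  e^(−rT) = 0.881463
E₀ = V₀·N(d₁) − D·e^(−rT)·N(d₂)
   = 479.3444·0.952991 − 189.5436·0.881463·0.797978 = 323.488277
B₀ = V₀ − E₀ = 479.3444 − 323.488277 = 155.856123

E0=323.4883 B0=155.8561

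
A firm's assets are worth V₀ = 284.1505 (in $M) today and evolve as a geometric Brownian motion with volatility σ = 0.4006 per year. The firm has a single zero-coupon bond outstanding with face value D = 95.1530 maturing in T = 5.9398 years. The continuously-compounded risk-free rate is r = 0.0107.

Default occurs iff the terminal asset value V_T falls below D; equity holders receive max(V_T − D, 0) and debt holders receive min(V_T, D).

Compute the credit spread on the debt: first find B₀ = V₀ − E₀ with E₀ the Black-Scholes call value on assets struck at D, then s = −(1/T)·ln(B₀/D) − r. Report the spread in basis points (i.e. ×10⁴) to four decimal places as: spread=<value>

d₁ = [ln(V₀/D) + (r + σ²/2)T] / (σ√T)
   = [ln(284.1505/95.1530) + (0.0107 + 0.5·0.4006²)·5.9398] / (0.4006·√5.9398)
   = [1.094018 + 0.540166] / 0.976330 = 1.673802
d₂ = d₁ − σ√T = 1.673802 − 0.976330 = 0.697472
N(d₁) = 0.952915,  N(d₂) = 0.757246,  e^(−rT) = 0.938422
E₀ = V₀·N(d₁) − D·e^(−rT)·N(d₂)
   = 284.1505·0.952915 − 95.1530·0.938422·0.757246 = 203.154080
B₀ = V₀ − E₀ = 284.1505 − 203.154080 = 80.996420
spread = −(1/T)·ln(B₀/D) − r = −(1/5.9398)·ln(80.996420/95.1530) − 0.0107 = 0.01641895
in basis points: 0.01641895 × 10⁴ = 164.1895 bp

spread=164.1895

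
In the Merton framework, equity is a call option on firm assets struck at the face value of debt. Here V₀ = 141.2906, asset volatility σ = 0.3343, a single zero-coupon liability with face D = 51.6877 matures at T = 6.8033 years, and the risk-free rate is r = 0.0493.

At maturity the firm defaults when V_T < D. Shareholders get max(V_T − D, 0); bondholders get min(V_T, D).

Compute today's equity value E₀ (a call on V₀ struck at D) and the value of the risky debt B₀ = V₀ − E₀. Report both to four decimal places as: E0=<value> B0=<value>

E0=105.9111 B0=35.3795

d₁ = [ln(V₀/D) + (r + σ²/2)T] / (σ√T)
   = [ln(141.2906/51.6877) + (0.0493 + 0.5·0.3343²)·6.8033] / (0.3343·√6.8033)
   = [1.005599 + 0.715559] / 0.871959 = 1.973897
d₂ = d₁ − σ√T = 1.973897 − 0.871959 = 1.101938
N(d₁) = 0.975803,  N(d₂) = 0.864756,  e^(−rT) = 0.715050
E₀ = V₀·N(d₁) − D·e^(−rT)·N(d₂)
   = 141.2906·0.975803 − 51.6877·0.715050·0.864756 = 105.911072
B₀ = V₀ − E₀ = 141.2906 − 105.911072 = 35.379528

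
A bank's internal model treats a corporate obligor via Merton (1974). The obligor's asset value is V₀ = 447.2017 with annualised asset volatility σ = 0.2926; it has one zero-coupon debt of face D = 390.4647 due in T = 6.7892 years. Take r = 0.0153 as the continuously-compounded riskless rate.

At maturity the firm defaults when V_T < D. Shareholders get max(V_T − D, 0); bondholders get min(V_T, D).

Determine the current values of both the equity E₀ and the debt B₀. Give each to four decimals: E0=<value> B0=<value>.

d₁ = [ln(V₀/D) + (r + σ²/2)T] / (σ√T)
   = [ln(447.2017/390.4647) + (0.0153 + 0.5·0.2926²)·6.7892] / (0.2926·√6.7892)
   = [0.135672 + 0.394503] / 0.762401 = 0.695401
d₂ = d₁ − σ√T = 0.695401 − 0.762401 = -0.067000
N(d₁) = 0.756598,  N(d₂) = 0.473291,  e^(−rT) = 0.901338
E₀ = V₀·N(d₁) − D·e^(−rT)·N(d₂)
   = 447.2017·0.756598 − 390.4647·0.901338·0.473291 = 171.781613
B₀ = V₀ − E₀ = 447.2017 − 171.781613 = 275.420087

E0=171.7816 B0=275.4201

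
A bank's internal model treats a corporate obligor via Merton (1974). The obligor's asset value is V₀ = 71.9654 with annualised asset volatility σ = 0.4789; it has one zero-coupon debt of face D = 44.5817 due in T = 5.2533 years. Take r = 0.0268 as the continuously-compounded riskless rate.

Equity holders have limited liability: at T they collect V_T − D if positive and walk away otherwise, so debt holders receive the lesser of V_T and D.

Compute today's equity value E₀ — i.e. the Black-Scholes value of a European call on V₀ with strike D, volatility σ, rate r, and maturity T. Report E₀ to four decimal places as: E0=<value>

d₁ = [ln(V₀/D) + (r + σ²/2)T] / (σ√T)
   = [ln(71.9654/44.5817) + (0.0268 + 0.5·0.4789²)·5.2533] / (0.4789·√5.2533)
   = [0.478862 + 0.743198] / 1.097643 = 1.113350
d₂ = d₁ − σ√T = 1.113350 − 1.097643 = 0.015707
N(d₁) = 0.867221,  N(d₂) = 0.506266,  e^(−rT) = 0.868673
E₀ = V₀·N(d₁) − D·e^(−rT)·N(d₂)
   = 71.9654·0.867221 − 44.5817·0.868673·0.506266 = 42.803773

E0=42.8038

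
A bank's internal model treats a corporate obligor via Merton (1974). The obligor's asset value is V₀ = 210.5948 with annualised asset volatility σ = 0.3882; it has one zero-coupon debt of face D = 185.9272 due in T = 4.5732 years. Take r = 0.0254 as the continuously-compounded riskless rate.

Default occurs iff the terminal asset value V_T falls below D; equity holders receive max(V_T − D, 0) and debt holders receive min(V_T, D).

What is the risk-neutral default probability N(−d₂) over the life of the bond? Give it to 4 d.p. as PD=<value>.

PD=0.5498

d₁ = [ln(V₀/D) + (r + σ²/2)T] / (σ√T)
   = [ln(210.5948/185.9272) + (0.0254 + 0.5·0.3882²)·4.5732] / (0.3882·√4.5732)
   = [0.124581 + 0.460748] / 0.830167 = 0.705073
d₂ = d₁ − σ√T = 0.705073 − 0.830167 = -0.125094
risk-neutral PD = N(−d₂) = N(0.125094) = 0.549775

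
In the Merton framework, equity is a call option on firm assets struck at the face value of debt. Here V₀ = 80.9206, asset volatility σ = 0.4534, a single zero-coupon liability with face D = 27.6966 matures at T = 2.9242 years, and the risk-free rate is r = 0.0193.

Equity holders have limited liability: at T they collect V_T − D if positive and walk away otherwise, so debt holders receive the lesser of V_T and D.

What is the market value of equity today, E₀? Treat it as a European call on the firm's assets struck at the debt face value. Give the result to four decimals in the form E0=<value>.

E0=55.8395

d₁ = [ln(V₀/D) + (r + σ²/2)T] / (σ√T)
   = [ln(80.9206/27.6966) + (0.0193 + 0.5·0.4534²)·2.9242] / (0.4534·√2.9242)
   = [1.072159 + 0.357003] / 0.775327 = 1.843302
d₂ = d₁ − σ√T = 1.843302 − 0.775327 = 1.067974
N(d₁) = 0.967358,  N(d₂) = 0.857234,  e^(−rT) = 0.945126
E₀ = V₀·N(d₁) − D·e^(−rT)·N(d₂)
   = 80.9206·0.967358 − 27.6966·0.945126·0.857234 = 55.839529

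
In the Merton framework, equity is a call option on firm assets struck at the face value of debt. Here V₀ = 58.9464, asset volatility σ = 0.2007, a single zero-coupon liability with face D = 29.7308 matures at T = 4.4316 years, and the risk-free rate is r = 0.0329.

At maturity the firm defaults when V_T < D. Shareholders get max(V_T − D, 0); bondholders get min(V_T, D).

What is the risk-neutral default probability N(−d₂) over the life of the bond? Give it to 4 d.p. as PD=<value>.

d₁ = [ln(V₀/D) + (r + σ²/2)T] / (σ√T)
   = [ln(58.9464/29.7308) + (0.0329 + 0.5·0.2007²)·4.4316] / (0.2007·√4.4316)
   = [0.684445 + 0.235053] / 0.422501 = 2.176322
d₂ = d₁ − σ√T = 2.176322 − 0.422501 = 1.753821
risk-neutral PD = N(−d₂) = N(-1.753821) = 0.039731

PD=0.0397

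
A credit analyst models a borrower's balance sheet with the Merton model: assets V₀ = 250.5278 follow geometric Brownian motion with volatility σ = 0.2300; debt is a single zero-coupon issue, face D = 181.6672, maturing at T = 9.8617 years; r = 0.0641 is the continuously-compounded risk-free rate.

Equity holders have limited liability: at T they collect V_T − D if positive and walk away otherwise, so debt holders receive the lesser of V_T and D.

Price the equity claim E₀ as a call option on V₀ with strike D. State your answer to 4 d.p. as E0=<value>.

d₁ = [ln(V₀/D) + (r + σ²/2)T] / (σ√T)
   = [ln(250.5278/181.6672) + (0.0641 + 0.5·0.2300²)·9.8617] / (0.2300·√9.8617)
   = [0.321393 + 0.892977] / 0.722277 = 1.681309
d₂ = d₁ − σ√T = 1.681309 − 0.722277 = 0.959032
N(d₁) = 0.953649,  N(d₂) = 0.831229,  e^(−rT) = 0.531456
E₀ = V₀·N(d₁) − D·e^(−rT)·N(d₂)
   = 250.5278·0.953649 − 181.6672·0.531456·0.831229 = 158.661908

E0=158.6619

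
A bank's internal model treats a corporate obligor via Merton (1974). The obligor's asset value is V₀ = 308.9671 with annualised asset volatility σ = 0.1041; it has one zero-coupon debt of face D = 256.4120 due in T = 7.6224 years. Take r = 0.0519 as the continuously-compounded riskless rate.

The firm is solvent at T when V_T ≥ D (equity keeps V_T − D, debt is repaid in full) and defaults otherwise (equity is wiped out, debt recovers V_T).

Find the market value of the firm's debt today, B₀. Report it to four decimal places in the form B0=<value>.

d₁ = [ln(V₀/D) + (r + σ²/2)T] / (σ√T)
   = [ln(308.9671/256.4120) + (0.0519 + 0.5·0.1041²)·7.6224] / (0.1041·√7.6224)
   = [0.186449 + 0.436904] / 0.287407 = 2.168890
d₂ = d₁ − σ√T = 2.168890 − 0.287407 = 1.881483
N(d₁) = 0.984954,  N(d₂) = 0.970047,  e^(−rT) = 0.673274
E₀ = V₀·N(d₁) − D·e^(−rT)·N(d₂)
   = 308.9671·0.984954 − 256.4120·0.673274·0.970047 = 136.853908
B₀ = V₀ − E₀ = 308.9671 − 136.853908 = 172.113192

B0=172.1132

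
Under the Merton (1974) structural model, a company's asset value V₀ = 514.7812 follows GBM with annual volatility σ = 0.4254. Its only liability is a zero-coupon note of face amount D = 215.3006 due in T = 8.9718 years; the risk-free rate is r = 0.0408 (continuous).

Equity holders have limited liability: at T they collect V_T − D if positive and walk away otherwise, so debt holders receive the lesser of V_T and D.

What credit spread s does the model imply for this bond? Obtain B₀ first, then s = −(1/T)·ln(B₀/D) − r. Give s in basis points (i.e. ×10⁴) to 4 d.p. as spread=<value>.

spread=225.7764

d₁ = [ln(V₀/D) + (r + σ²/2)T] / (σ√T)
   = [ln(514.7812/215.3006) + (0.0408 + 0.5·0.4254²)·8.9718] / (0.4254·√8.9718)
   = [0.871707 + 1.177841] / 1.274199 = 1.608499
d₂ = d₁ − σ√T = 1.608499 − 1.274199 = 0.334300
N(d₁) = 0.946137,  N(d₂) = 0.630923,  e^(−rT) = 0.693469
E₀ = V₀·N(d₁) − D·e^(−rT)·N(d₂)
   = 514.7812·0.946137 − 215.3006·0.693469·0.630923 = 392.854054
B₀ = V₀ − E₀ = 514.7812 − 392.854054 = 121.927146
spread = −(1/T)·ln(B₀/D) − r = −(1/8.9718)·ln(121.927146/215.3006) − 0.0408 = 0.02257764
in basis points: 0.02257764 × 10⁴ = 225.7764 bp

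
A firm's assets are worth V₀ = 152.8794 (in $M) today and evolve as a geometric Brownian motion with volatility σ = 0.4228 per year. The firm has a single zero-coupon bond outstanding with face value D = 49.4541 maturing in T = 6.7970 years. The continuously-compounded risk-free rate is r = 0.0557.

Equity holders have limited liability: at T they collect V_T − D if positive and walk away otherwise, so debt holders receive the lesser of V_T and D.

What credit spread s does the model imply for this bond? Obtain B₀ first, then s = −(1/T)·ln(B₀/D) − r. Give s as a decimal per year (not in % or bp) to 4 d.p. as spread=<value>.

spread=0.0127

d₁ = [ln(V₀/D) + (r + σ²/2)T] / (σ√T)
   = [ln(152.8794/49.4541) + (0.0557 + 0.5·0.4228²)·6.7970] / (0.4228·√6.7970)
   = [1.128604 + 0.986108] / 1.102284 = 1.918482
d₂ = d₁ − σ√T = 1.918482 − 1.102284 = 0.816198
N(d₁) = 0.972475,  N(d₂) = 0.792806,  e^(−rT) = 0.684824
E₀ = V₀·N(d₁) − D·e^(−rT)·N(d₂)
   = 152.8794·0.972475 − 49.4541·0.684824·0.792806 = 121.821129
B₀ = V₀ − E₀ = 152.8794 − 121.821129 = 31.058271
spread = −(1/T)·ln(B₀/D) − r = −(1/6.7970)·ln(31.058271/49.4541) − 0.0557 = 0.01273899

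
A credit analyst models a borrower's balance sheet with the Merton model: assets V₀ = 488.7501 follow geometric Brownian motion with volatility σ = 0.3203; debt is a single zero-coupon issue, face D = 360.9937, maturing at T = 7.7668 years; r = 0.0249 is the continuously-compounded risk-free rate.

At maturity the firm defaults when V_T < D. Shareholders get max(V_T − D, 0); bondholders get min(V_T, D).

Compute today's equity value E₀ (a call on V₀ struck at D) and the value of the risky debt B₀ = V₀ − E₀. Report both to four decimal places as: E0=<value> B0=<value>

E0=249.7319 B0=239.0182

d₁ = [ln(V₀/D) + (r + σ²/2)T] / (σ√T)
   = [ln(488.7501/360.9937) + (0.0249 + 0.5·0.3203²)·7.7668] / (0.3203·√7.7668)
   = [0.302991 + 0.591799] / 0.892643 = 1.002405
d₂ = d₁ − σ√T = 1.002405 − 0.892643 = 0.109762
N(d₁) = 0.841926,  N(d₂) = 0.543701,  e^(−rT) = 0.824158
E₀ = V₀·N(d₁) − D·e^(−rT)·N(d₂)
   = 488.7501·0.841926 − 360.9937·0.824158·0.543701 = 249.731862
B₀ = V₀ − E₀ = 488.7501 − 249.731862 = 239.018238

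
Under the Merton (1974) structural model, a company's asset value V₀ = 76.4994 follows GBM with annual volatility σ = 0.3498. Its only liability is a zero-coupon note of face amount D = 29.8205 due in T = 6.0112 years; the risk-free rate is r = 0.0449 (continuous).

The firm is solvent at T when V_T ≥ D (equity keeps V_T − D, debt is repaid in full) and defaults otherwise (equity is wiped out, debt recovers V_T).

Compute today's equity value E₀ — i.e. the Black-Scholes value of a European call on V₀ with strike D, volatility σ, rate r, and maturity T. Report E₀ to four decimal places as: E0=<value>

E0=54.9272

d₁ = [ln(V₀/D) + (r + σ²/2)T] / (σ√T)
   = [ln(76.4994/29.8205) + (0.0449 + 0.5·0.3498²)·6.0112] / (0.3498·√6.0112)
   = [0.942087 + 0.637668] / 0.857631 = 1.841999
d₂ = d₁ − σ√T = 1.841999 − 0.857631 = 0.984368
N(d₁) = 0.967262,  N(d₂) = 0.837533,  e^(−rT) = 0.763454
E₀ = V₀·N(d₁) − D·e^(−rT)·N(d₂)
   = 76.4994·0.967262 − 29.8205·0.763454·0.837533 = 54.927243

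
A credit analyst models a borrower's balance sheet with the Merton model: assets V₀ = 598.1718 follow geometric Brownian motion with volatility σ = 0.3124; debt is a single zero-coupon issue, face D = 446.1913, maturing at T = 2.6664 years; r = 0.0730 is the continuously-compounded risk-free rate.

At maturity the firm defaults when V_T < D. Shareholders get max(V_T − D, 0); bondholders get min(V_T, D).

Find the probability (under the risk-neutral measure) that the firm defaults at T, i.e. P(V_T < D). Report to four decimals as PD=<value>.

d₁ = [ln(V₀/D) + (r + σ²/2)T] / (σ√T)
   = [ln(598.1718/446.1913) + (0.0730 + 0.5·0.3124²)·2.6664] / (0.3124·√2.6664)
   = [0.293130 + 0.324759] / 0.510122 = 1.211259
d₂ = d₁ − σ√T = 1.211259 − 0.510122 = 0.701138
risk-neutral PD = N(−d₂) = N(-0.701138) = 0.241609

PD=0.2416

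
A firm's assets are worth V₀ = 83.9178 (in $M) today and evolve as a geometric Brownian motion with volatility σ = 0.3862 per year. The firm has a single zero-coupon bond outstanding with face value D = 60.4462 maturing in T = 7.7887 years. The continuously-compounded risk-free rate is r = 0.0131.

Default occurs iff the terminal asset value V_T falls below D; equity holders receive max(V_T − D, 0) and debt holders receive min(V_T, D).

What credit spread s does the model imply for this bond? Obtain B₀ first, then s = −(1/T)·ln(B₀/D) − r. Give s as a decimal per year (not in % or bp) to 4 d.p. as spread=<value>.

d₁ = [ln(V₀/D) + (r + σ²/2)T] / (σ√T)
   = [ln(83.9178/60.4462) + (0.0131 + 0.5·0.3862²)·7.7887] / (0.3862·√7.7887)
   = [0.328084 + 0.682876] / 1.077816 = 0.937971
d₂ = d₁ − σ√T = 0.937971 − 1.077816 = -0.139846
N(d₁) = 0.825870,  N(d₂) = 0.444391,  e^(−rT) = 0.903001
E₀ = V₀·N(d₁) − D·e^(−rT)·N(d₂)
   = 83.9178·0.825870 − 60.4462·0.903001·0.444391 = 45.049041
B₀ = V₀ − E₀ = 83.9178 − 45.049041 = 38.868759
spread = −(1/T)·ln(B₀/D) − r = −(1/7.7887)·ln(38.868759/60.4462) − 0.0131 = 0.04359276

spread=0.0436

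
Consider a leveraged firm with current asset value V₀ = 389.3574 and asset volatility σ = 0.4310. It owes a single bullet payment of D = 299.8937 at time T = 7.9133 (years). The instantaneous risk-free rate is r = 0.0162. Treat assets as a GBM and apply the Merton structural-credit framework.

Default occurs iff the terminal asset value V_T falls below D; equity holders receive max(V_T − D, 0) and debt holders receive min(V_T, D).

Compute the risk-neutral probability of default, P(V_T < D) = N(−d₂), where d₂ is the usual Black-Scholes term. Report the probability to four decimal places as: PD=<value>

PD=0.6122

d₁ = [ln(V₀/D) + (r + σ²/2)T] / (σ√T)
   = [ln(389.3574/299.8937) + (0.0162 + 0.5·0.4310²)·7.9133] / (0.4310·√7.9133)
   = [0.261070 + 0.863187] / 1.212428 = 0.927277
d₂ = d₁ − σ√T = 0.927277 − 1.212428 = -0.285152
risk-neutral PD = N(−d₂) = N(0.285152) = 0.612236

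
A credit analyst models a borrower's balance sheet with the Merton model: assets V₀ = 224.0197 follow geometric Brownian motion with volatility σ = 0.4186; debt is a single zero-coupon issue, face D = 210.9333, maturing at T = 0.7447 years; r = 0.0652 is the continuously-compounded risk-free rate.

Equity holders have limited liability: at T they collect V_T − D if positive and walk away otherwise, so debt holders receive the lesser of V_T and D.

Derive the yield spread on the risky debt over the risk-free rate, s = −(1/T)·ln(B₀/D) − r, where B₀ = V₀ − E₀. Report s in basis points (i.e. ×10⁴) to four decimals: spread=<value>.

d₁ = [ln(V₀/D) + (r + σ²/2)T] / (σ√T)
   = [ln(224.0197/210.9333) + (0.0652 + 0.5·0.4186²)·0.7447] / (0.4186·√0.7447)
   = [0.060192 + 0.113800] / 0.361235 = 0.481658
d₂ = d₁ − σ√T = 0.481658 − 0.361235 = 0.120423
N(d₁) = 0.684976,  N(d₂) = 0.547926,  e^(−rT) = 0.952605
E₀ = V₀·N(d₁) − D·e^(−rT)·N(d₂)
   = 224.0197·0.684976 − 210.9333·0.952605·0.547926 = 43.349850
B₀ = V₀ − E₀ = 224.0197 − 43.349850 = 180.669850
spread = −(1/T)·ln(B₀/D) − r = −(1/0.7447)·ln(180.669850/210.9333) − 0.0652 = 0.14276379
in basis points: 0.14276379 × 10⁴ = 1427.6379 bp

spread=1427.6379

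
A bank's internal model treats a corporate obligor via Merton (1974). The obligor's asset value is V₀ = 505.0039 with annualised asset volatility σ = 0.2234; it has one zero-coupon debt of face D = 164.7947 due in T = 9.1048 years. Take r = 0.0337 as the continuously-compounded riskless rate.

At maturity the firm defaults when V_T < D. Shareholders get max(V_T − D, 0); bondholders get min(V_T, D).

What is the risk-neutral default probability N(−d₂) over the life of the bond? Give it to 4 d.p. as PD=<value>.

PD=0.0376

d₁ = [ln(V₀/D) + (r + σ²/2)T] / (σ√T)
   = [ln(505.0039/164.7947) + (0.0337 + 0.5·0.2234²)·9.1048] / (0.2234·√9.1048)
   = [1.119866 + 0.534031] / 0.674091 = 2.453522
d₂ = d₁ − σ√T = 2.453522 − 0.674091 = 1.779431
risk-neutral PD = N(−d₂) = N(-1.779431) = 0.037585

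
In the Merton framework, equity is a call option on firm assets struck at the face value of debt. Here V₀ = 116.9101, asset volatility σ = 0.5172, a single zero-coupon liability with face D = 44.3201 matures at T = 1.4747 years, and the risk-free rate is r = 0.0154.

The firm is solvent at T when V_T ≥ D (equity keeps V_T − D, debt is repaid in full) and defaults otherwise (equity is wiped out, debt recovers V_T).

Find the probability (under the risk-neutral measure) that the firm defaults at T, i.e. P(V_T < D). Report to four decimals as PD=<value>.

PD=0.1027

d₁ = [ln(V₀/D) + (r + σ²/2)T] / (σ√T)
   = [ln(116.9101/44.3201) + (0.0154 + 0.5·0.5172²)·1.4747] / (0.5172·√1.4747)
   = [0.969967 + 0.219948] / 0.628073 = 1.894549
d₂ = d₁ − σ√T = 1.894549 − 0.628073 = 1.266475
risk-neutral PD = N(−d₂) = N(-1.266475) = 0.102672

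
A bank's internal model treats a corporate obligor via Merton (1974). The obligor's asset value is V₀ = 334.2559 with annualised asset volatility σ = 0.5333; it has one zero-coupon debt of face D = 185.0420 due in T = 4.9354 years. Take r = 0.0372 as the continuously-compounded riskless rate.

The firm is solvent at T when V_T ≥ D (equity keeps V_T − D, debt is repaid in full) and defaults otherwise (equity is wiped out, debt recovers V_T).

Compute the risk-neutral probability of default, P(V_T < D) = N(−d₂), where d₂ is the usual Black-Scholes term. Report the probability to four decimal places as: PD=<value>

PD=0.4754

d₁ = [ln(V₀/D) + (r + σ²/2)T] / (σ√T)
   = [ln(334.2559/185.0420) + (0.0372 + 0.5·0.5333²)·4.9354] / (0.5333·√4.9354)
   = [0.591324 + 0.885433] / 1.184766 = 1.246454
d₂ = d₁ − σ√T = 1.246454 − 1.184766 = 0.061687
risk-neutral PD = N(−d₂) = N(-0.061687) = 0.475406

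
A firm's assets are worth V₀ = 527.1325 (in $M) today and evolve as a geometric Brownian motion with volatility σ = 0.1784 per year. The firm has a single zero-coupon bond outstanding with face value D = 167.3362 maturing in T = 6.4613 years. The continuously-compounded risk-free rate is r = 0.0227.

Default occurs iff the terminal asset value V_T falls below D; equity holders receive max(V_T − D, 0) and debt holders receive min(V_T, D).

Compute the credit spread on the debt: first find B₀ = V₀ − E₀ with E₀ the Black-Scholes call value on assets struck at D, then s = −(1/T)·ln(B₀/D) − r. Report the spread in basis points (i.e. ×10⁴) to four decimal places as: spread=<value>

spread=0.8323

d₁ = [ln(V₀/D) + (r + σ²/2)T] / (σ√T)
   = [ln(527.1325/167.3362) + (0.0227 + 0.5·0.1784²)·6.4613] / (0.1784·√6.4613)
   = [1.147447 + 0.249492] / 0.453477 = 3.080510
d₂ = d₁ − σ√T = 3.080510 − 0.453477 = 2.627034
N(d₁) = 0.998967,  N(d₂) = 0.995693,  e^(−rT) = 0.863578
E₀ = V₀·N(d₁) − D·e^(−rT)·N(d₂)
   = 527.1325·0.998967 − 167.3362·0.863578·0.995693 = 382.702398
B₀ = V₀ − E₀ = 527.1325 − 382.702398 = 144.430102
spread = −(1/T)·ln(B₀/D) − r = −(1/6.4613)·ln(144.430102/167.3362) − 0.0227 = 0.00008323
in basis points: 0.00008323 × 10⁴ = 0.8323 bp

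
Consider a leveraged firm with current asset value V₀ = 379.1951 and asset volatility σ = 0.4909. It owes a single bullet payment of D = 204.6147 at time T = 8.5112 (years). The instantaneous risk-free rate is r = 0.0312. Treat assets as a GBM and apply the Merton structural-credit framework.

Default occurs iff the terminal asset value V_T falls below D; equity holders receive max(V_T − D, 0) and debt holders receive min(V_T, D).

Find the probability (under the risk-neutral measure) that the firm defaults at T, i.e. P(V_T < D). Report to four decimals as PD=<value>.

PD=0.5398

d₁ = [ln(V₀/D) + (r + σ²/2)T] / (σ√T)
   = [ln(379.1951/204.6147) + (0.0312 + 0.5·0.4909²)·8.5112] / (0.4909·√8.5112)
   = [0.616922 + 1.291076] / 1.432150 = 1.332262
d₂ = d₁ − σ√T = 1.332262 − 1.432150 = -0.099888
risk-neutral PD = N(−d₂) = N(0.099888) = 0.539783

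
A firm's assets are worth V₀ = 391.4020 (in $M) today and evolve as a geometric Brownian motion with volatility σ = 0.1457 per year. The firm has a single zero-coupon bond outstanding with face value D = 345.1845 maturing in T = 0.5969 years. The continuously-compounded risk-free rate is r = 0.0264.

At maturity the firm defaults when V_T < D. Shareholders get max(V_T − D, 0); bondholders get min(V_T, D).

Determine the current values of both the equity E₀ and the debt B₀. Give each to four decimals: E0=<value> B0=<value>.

E0=53.6617 B0=337.7403

d₁ = [ln(V₀/D) + (r + σ²/2)T] / (σ√T)
   = [ln(391.4020/345.1845) + (0.0264 + 0.5·0.1457²)·0.5969] / (0.1457·√0.5969)
   = [0.125656 + 0.022094] / 0.112567 = 1.312553
d₂ = d₁ − σ√T = 1.312553 − 0.112567 = 1.199986
N(d₁) = 0.905333,  N(d₂) = 0.884928,  e^(−rT) = 0.984365
E₀ = V₀·N(d₁) − D·e^(−rT)·N(d₂)
   = 391.4020·0.905333 − 345.1845·0.984365·0.884928 = 53.661726
B₀ = V₀ − E₀ = 391.4020 − 53.661726 = 337.740274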